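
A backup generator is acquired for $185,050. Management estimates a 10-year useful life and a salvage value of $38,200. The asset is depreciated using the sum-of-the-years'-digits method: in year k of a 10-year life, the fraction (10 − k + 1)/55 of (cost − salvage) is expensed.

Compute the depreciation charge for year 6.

Depreciable base = $185,050 − $38,200 = $146,850.
Sum of the years' digits = 10+9+8+7+6+5+4+3+2+1 = 55.
Year 1: $146,850 × 10/55 = $26,700. Book value $158,350.
Year 2: $146,850 × 9/55 = $24,030. Book value $134,320.
Year 3: $146,850 × 8/55 = $21,360. Book value $112,960.
Year 4: $146,850 × 7/55 = $18,690. Book value $94,270.
Year 5: $146,850 × 6/55 = $16,020. Book value $78,250.
Year 6: $146,850 × 5/55 = $13,350. Book value $64,900.

$13,350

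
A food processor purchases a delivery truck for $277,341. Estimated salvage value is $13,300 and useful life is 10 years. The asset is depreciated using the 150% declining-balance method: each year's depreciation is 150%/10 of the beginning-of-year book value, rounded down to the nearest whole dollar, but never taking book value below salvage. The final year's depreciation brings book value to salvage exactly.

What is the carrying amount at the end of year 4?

Depreciable base = $277,341 − $13,300 = $264,041.
Year 1: ⌊$277,341 × 150%/10⌋ = $41,601. Book value $235,740.
Year 2: ⌊$235,740 × 150%/10⌋ = $35,361. Book value $200,379.
Year 3: ⌊$200,379 × 150%/10⌋ = $30,056. Book value $170,323.
Year 4: ⌊$170,323 × 150%/10⌋ = $25,548. Book value $144,775.

$144,775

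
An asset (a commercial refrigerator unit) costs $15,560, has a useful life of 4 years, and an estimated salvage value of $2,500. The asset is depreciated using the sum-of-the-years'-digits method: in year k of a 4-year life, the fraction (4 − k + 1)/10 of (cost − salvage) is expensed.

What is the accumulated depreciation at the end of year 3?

Depreciable base = $15,560 − $2,500 = $13,060.
Sum of the years' digits = 4+3+2+1 = 10.
Year 1: $13,060 × 4/10 = $5,224. Book value $10,336.
Year 2: $13,060 × 3/10 = $3,918. Book value $6,418.
Year 3: $13,060 × 2/10 = $2,612. Book value $3,806.
Accumulated through year 3 = $15,560 − $3,806 = $11,754.

$11,754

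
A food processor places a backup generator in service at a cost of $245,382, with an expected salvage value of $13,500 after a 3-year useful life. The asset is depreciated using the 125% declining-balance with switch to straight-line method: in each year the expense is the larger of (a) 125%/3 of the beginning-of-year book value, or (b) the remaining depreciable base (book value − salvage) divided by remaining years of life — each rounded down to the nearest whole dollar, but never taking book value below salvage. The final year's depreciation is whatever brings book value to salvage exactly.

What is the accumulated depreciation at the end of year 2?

Depreciable base = $245,382 − $13,500 = $231,882.
Year 1: DB = ⌊$245,382 × 125%/3⌋ = $102,242; SL = ⌊$231,882/3⌋ = $77,294 → take DB $102,242. Book value $143,140.
Year 2: DB = ⌊$143,140 × 125%/3⌋ = $59,641; SL = ⌊$129,640/2⌋ = $64,820 → take SL $64,820. Book value $78,320.
Accumulated through year 2 = $245,382 − $78,320 = $167,062.

$167,062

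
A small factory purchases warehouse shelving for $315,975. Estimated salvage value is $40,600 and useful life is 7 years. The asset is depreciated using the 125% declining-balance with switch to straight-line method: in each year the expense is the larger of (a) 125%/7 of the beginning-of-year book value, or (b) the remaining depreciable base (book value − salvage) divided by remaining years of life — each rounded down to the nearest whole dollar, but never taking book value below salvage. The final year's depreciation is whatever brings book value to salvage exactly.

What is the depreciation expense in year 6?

Depreciable base = $315,975 − $40,600 = $275,375.
Year 1: DB = ⌊$315,975 × 125%/7⌋ = $56,424; SL = ⌊$275,375/7⌋ = $39,339 → take DB $56,424. Book value $259,551.
Year 2: DB = ⌊$259,551 × 125%/7⌋ = $46,348; SL = ⌊$218,951/6⌋ = $36,491 → take DB $46,348. Book value $213,203.
Year 3: DB = ⌊$213,203 × 125%/7⌋ = $38,071; SL = ⌊$172,603/5⌋ = $34,520 → take DB $38,071. Book value $175,132.
Year 4: DB = ⌊$175,132 × 125%/7⌋ = $31,273; SL = ⌊$134,532/4⌋ = $33,633 → take SL $33,633. Book value $141,499.
Year 5: DB = ⌊$141,499 × 125%/7⌋ = $25,267; SL = ⌊$100,899/3⌋ = $33,633 → take SL $33,633. Book value $107,866.
Year 6: DB = ⌊$107,866 × 125%/7⌋ = $19,261; SL = ⌊$67,266/2⌋ = $33,633 → take SL $33,633. Book value $74,233.

$33,633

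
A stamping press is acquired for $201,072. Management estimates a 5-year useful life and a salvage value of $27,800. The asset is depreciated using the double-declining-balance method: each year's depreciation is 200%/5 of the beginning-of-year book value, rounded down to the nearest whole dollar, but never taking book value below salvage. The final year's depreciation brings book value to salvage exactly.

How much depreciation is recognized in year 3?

Depreciable base = $201,072 − $27,800 = $173,272.
Year 1: ⌊$201,072 × 200%/5⌋ = $80,428. Book value $120,644.
Year 2: ⌊$120,644 × 200%/5⌋ = $48,257. Book value $72,387.
Year 3: ⌊$72,387 × 200%/5⌋ = $28,954. Book value $43,433.

$28,954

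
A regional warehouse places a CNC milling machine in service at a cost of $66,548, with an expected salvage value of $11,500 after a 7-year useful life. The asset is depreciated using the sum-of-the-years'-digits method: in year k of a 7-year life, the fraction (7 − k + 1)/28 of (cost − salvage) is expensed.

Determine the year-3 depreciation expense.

$9,830

Depreciable base = $66,548 − $11,500 = $55,048.
Sum of the years' digits = 7+6+5+4+3+2+1 = 28.
Year 1: $55,048 × 7/28 = $13,762. Book value $52,786.
Year 2: $55,048 × 6/28 = $11,796. Book value $40,990.
Year 3: $55,048 × 5/28 = $9,830. Book value $31,160.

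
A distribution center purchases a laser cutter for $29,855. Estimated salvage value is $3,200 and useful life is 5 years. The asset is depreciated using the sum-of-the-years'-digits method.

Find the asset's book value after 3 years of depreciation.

$8,531

Depreciable base = $29,855 − $3,200 = $26,655.
Sum of the years' digits = 5+4+3+2+1 = 15.
Year 1: $26,655 × 5/15 = $8,885. Book value $20,970.
Year 2: $26,655 × 4/15 = $7,108. Book value $13,862.
Year 3: $26,655 × 3/15 = $5,331. Book value $8,531.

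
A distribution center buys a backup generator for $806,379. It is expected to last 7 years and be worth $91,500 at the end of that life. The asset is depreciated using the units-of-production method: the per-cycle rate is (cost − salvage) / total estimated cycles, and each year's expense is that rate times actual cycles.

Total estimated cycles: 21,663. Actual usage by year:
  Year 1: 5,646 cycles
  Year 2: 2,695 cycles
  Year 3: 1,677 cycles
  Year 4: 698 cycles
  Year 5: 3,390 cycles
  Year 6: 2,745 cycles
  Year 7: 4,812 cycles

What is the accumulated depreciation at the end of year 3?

Depreciable base = $806,379 − $91,500 = $714,879.
Rate = $714,879 / 21,663 cycles = $33 per cycle.
Year 1: 5,646 × $33 = $186,318. Book value $620,061.
Year 2: 2,695 × $33 = $88,935. Book value $531,126.
Year 3: 1,677 × $33 = $55,341. Book value $475,785.
Accumulated through year 3 = $806,379 − $475,785 = $330,594.

$330,594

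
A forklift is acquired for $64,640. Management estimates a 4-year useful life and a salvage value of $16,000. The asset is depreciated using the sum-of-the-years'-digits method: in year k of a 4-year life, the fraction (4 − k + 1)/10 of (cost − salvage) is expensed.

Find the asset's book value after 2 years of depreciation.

Depreciable base = $64,640 − $16,000 = $48,640.
Sum of the years' digits = 4+3+2+1 = 10.
Year 1: $48,640 × 4/10 = $19,456. Book value $45,184.
Year 2: $48,640 × 3/10 = $14,592. Book value $30,592.

$30,592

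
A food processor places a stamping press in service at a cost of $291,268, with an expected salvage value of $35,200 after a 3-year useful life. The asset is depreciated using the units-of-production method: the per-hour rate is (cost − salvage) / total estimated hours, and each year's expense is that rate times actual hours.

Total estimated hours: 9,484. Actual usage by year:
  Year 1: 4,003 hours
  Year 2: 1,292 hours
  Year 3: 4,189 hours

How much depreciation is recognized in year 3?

Depreciable base = $291,268 − $35,200 = $256,068.
Rate = $256,068 / 9,484 hours = $27 per hour.
Year 1: 4,003 × $27 = $108,081. Book value $183,187.
Year 2: 1,292 × $27 = $34,884. Book value $148,303.
Year 3: 4,189 × $27 = $113,103. Book value $35,200.

$113,103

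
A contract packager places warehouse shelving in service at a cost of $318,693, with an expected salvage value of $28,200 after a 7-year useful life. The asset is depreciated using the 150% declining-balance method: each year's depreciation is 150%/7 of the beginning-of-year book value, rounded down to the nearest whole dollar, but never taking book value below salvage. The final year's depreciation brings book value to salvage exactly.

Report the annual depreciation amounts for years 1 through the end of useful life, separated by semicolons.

Depreciable base = $318,693 − $28,200 = $290,493.
Year 1: ⌊$318,693 × 150%/7⌋ = $68,291. Book value $250,402.
Year 2: ⌊$250,402 × 150%/7⌋ = $53,657. Book value $196,745.
Year 3: ⌊$196,745 × 150%/7⌋ = $42,159. Book value $154,586.
Year 4: ⌊$154,586 × 150%/7⌋ = $33,125. Book value $121,461.
Year 5: ⌊$121,461 × 150%/7⌋ = $26,027. Book value $95,434.
Year 6: ⌊$95,434 × 150%/7⌋ = $20,450. Book value $74,984.
Year 7 (final): $74,984 − $28,200 = $46,784. Book value $28,200.

$68,291; $53,657; $42,159; $33,125; $26,027; $20,450; $46,784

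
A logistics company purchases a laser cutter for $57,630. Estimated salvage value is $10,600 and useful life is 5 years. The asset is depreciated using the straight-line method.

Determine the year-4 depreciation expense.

$9,406

Depreciable base = $57,630 − $10,600 = $47,030.
Annual expense = $47,030 / 5 = $9,406.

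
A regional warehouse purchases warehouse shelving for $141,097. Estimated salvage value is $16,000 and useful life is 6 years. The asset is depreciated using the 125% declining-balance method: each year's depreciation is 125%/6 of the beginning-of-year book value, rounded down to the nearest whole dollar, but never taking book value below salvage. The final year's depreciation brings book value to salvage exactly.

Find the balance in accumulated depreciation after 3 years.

Depreciable base = $141,097 − $16,000 = $125,097.
Year 1: ⌊$141,097 × 125%/6⌋ = $29,395. Book value $111,702.
Year 2: ⌊$111,702 × 125%/6⌋ = $23,271. Book value $88,431.
Year 3: ⌊$88,431 × 125%/6⌋ = $18,423. Book value $70,008.
Accumulated through year 3 = $141,097 − $70,008 = $71,089.

$71,089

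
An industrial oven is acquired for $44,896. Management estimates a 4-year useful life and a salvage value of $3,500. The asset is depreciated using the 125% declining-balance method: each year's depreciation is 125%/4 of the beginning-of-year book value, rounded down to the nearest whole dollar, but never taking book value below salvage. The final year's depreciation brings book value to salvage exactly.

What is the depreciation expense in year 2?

Depreciable base = $44,896 − $3,500 = $41,396.
Year 1: ⌊$44,896 × 125%/4⌋ = $14,030. Book value $30,866.
Year 2: ⌊$30,866 × 125%/4⌋ = $9,645. Book value $21,221.

$9,645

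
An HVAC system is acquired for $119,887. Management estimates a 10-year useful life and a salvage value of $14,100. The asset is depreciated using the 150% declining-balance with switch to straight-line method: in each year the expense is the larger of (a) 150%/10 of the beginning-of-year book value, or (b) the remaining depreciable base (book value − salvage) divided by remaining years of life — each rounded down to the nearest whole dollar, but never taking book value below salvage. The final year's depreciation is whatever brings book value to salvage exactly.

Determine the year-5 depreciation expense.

Depreciable base = $119,887 − $14,100 = $105,787.
Year 1: DB = ⌊$119,887 × 150%/10⌋ = $17,983; SL = ⌊$105,787/10⌋ = $10,578 → take DB $17,983. Book value $101,904.
Year 2: DB = ⌊$101,904 × 150%/10⌋ = $15,285; SL = ⌊$87,804/9⌋ = $9,756 → take DB $15,285. Book value $86,619.
Year 3: DB = ⌊$86,619 × 150%/10⌋ = $12,992; SL = ⌊$72,519/8⌋ = $9,064 → take DB $12,992. Book value $73,627.
Year 4: DB = ⌊$73,627 × 150%/10⌋ = $11,044; SL = ⌊$59,527/7⌋ = $8,503 → take DB $11,044. Book value $62,583.
Year 5: DB = ⌊$62,583 × 150%/10⌋ = $9,387; SL = ⌊$48,483/6⌋ = $8,080 → take DB $9,387. Book value $53,196.

$9,387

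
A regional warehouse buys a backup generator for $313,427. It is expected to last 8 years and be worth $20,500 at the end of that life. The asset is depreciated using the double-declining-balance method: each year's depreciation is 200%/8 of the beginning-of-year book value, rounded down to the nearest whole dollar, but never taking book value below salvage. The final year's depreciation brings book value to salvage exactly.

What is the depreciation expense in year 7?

Depreciable base = $313,427 − $20,500 = $292,927.
Year 1: ⌊$313,427 × 200%/8⌋ = $78,356. Book value $235,071.
Year 2: ⌊$235,071 × 200%/8⌋ = $58,767. Book value $176,304.
Year 3: ⌊$176,304 × 200%/8⌋ = $44,076. Book value $132,228.
Year 4: ⌊$132,228 × 200%/8⌋ = $33,057. Book value $99,171.
Year 5: ⌊$99,171 × 200%/8⌋ = $24,792. Book value $74,379.
Year 6: ⌊$74,379 × 200%/8⌋ = $18,594. Book value $55,785.
Year 7: ⌊$55,785 × 200%/8⌋ = $13,946. Book value $41,839.

$13,946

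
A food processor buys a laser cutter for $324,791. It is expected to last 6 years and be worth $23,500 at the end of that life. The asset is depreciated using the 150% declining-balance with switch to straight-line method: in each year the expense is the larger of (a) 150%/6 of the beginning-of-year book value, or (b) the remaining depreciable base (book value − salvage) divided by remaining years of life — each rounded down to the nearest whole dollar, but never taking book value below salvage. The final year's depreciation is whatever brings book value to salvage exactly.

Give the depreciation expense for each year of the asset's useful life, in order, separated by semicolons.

$81,197; $60,898; $45,674; $37,840; $37,841; $37,841

Depreciable base = $324,791 − $23,500 = $301,291.
Year 1: DB = ⌊$324,791 × 150%/6⌋ = $81,197; SL = ⌊$301,291/6⌋ = $50,215 → take DB $81,197. Book value $243,594.
Year 2: DB = ⌊$243,594 × 150%/6⌋ = $60,898; SL = ⌊$220,094/5⌋ = $44,018 → take DB $60,898. Book value $182,696.
Year 3: DB = ⌊$182,696 × 150%/6⌋ = $45,674; SL = ⌊$159,196/4⌋ = $39,799 → take DB $45,674. Book value $137,022.
Year 4: DB = ⌊$137,022 × 150%/6⌋ = $34,255; SL = ⌊$113,522/3⌋ = $37,840 → take SL $37,840. Book value $99,182.
Year 5: DB = ⌊$99,182 × 150%/6⌋ = $24,795; SL = ⌊$75,682/2⌋ = $37,841 → take SL $37,841. Book value $61,341.
Year 6 (final): $61,341 − $23,500 = $37,841. Book value $23,500.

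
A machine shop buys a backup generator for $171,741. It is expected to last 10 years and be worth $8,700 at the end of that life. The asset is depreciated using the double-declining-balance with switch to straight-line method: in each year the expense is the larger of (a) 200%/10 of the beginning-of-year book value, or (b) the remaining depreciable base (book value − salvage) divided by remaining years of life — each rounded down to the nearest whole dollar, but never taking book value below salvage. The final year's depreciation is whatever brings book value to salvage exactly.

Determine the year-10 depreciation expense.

$9,081

Depreciable base = $171,741 − $8,700 = $163,041.
Year 1: DB = ⌊$171,741 × 200%/10⌋ = $34,348; SL = ⌊$163,041/10⌋ = $16,304 → take DB $34,348. Book value $137,393.
Year 2: DB = ⌊$137,393 × 200%/10⌋ = $27,478; SL = ⌊$128,693/9⌋ = $14,299 → take DB $27,478. Book value $109,915.
Year 3: DB = ⌊$109,915 × 200%/10⌋ = $21,983; SL = ⌊$101,215/8⌋ = $12,651 → take DB $21,983. Book value $87,932.
Year 4: DB = ⌊$87,932 × 200%/10⌋ = $17,586; SL = ⌊$79,232/7⌋ = $11,318 → take DB $17,586. Book value $70,346.
Year 5: DB = ⌊$70,346 × 200%/10⌋ = $14,069; SL = ⌊$61,646/6⌋ = $10,274 → take DB $14,069. Book value $56,277.
Year 6: DB = ⌊$56,277 × 200%/10⌋ = $11,255; SL = ⌊$47,577/5⌋ = $9,515 → take DB $11,255. Book value $45,022.
Year 7: DB = ⌊$45,022 × 200%/10⌋ = $9,004; SL = ⌊$36,322/4⌋ = $9,080 → take SL $9,080. Book value $35,942.
Year 8: DB = ⌊$35,942 × 200%/10⌋ = $7,188; SL = ⌊$27,242/3⌋ = $9,080 → take SL $9,080. Book value $26,862.
Year 9: DB = ⌊$26,862 × 200%/10⌋ = $5,372; SL = ⌊$18,162/2⌋ = $9,081 → take SL $9,081. Book value $17,781.
Year 10 (final): $17,781 − $8,700 = $9,081. Book value $8,700.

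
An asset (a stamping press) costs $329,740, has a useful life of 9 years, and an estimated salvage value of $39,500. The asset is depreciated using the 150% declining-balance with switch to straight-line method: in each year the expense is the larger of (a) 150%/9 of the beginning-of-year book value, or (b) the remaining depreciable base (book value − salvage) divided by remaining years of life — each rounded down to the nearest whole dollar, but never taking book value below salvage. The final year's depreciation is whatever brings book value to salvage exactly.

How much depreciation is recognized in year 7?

Depreciable base = $329,740 − $39,500 = $290,240.
Year 1: DB = ⌊$329,740 × 150%/9⌋ = $54,956; SL = ⌊$290,240/9⌋ = $32,248 → take DB $54,956. Book value $274,784.
Year 2: DB = ⌊$274,784 × 150%/9⌋ = $45,797; SL = ⌊$235,284/8⌋ = $29,410 → take DB $45,797. Book value $228,987.
Year 3: DB = ⌊$228,987 × 150%/9⌋ = $38,164; SL = ⌊$189,487/7⌋ = $27,069 → take DB $38,164. Book value $190,823.
Year 4: DB = ⌊$190,823 × 150%/9⌋ = $31,803; SL = ⌊$151,323/6⌋ = $25,220 → take DB $31,803. Book value $159,020.
Year 5: DB = ⌊$159,020 × 150%/9⌋ = $26,503; SL = ⌊$119,520/5⌋ = $23,904 → take DB $26,503. Book value $132,517.
Year 6: DB = ⌊$132,517 × 150%/9⌋ = $22,086; SL = ⌊$93,017/4⌋ = $23,254 → take SL $23,254. Book value $109,263.
Year 7: DB = ⌊$109,263 × 150%/9⌋ = $18,210; SL = ⌊$69,763/3⌋ = $23,254 → take SL $23,254. Book value $86,009.

$23,254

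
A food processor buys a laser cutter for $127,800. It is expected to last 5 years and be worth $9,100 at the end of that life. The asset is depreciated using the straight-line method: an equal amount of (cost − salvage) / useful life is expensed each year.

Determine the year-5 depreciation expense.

Depreciable base = $127,800 − $9,100 = $118,700.
Annual expense = $118,700 / 5 = $23,740.

$23,740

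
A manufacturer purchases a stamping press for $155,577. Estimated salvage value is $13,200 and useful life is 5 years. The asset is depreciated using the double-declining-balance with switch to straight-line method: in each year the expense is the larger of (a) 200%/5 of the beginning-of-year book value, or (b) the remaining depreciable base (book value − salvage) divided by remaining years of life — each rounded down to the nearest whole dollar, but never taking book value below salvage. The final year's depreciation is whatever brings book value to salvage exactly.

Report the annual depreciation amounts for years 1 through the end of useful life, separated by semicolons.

Depreciable base = $155,577 − $13,200 = $142,377.
Year 1: DB = ⌊$155,577 × 200%/5⌋ = $62,230; SL = ⌊$142,377/5⌋ = $28,475 → take DB $62,230. Book value $93,347.
Year 2: DB = ⌊$93,347 × 200%/5⌋ = $37,338; SL = ⌊$80,147/4⌋ = $20,036 → take DB $37,338. Book value $56,009.
Year 3: DB = ⌊$56,009 × 200%/5⌋ = $22,403; SL = ⌊$42,809/3⌋ = $14,269 → take DB $22,403. Book value $33,606.
Year 4: DB = ⌊$33,606 × 200%/5⌋ = $13,442; SL = ⌊$20,406/2⌋ = $10,203 → take DB $13,442. Book value $20,164.
Year 5 (final): $20,164 − $13,200 = $6,964. Book value $13,200.

$62,230; $37,338; $22,403; $13,442; $6,964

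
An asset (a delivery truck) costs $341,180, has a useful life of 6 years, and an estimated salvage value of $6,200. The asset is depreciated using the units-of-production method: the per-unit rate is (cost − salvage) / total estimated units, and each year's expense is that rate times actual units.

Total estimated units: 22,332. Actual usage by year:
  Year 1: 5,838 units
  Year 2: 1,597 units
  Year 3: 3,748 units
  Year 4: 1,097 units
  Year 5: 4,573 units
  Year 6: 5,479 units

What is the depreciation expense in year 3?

Depreciable base = $341,180 − $6,200 = $334,980.
Rate = $334,980 / 22,332 units = $15 per unit.
Year 1: 5,838 × $15 = $87,570. Book value $253,610.
Year 2: 1,597 × $15 = $23,955. Book value $229,655.
Year 3: 3,748 × $15 = $56,220. Book value $173,435.

$56,220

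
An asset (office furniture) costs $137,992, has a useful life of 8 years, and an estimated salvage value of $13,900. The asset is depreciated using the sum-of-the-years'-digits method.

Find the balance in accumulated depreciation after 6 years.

$113,751

Depreciable base = $137,992 − $13,900 = $124,092.
Sum of the years' digits = 8+7+6+5+4+3+2+1 = 36.
Year 1: $124,092 × 8/36 = $27,576. Book value $110,416.
Year 2: $124,092 × 7/36 = $24,129. Book value $86,287.
Year 3: $124,092 × 6/36 = $20,682. Book value $65,605.
Year 4: $124,092 × 5/36 = $17,235. Book value $48,370.
Year 5: $124,092 × 4/36 = $13,788. Book value $34,582.
Year 6: $124,092 × 3/36 = $10,341. Book value $24,241.
Accumulated through year 6 = $137,992 − $24,241 = $113,751.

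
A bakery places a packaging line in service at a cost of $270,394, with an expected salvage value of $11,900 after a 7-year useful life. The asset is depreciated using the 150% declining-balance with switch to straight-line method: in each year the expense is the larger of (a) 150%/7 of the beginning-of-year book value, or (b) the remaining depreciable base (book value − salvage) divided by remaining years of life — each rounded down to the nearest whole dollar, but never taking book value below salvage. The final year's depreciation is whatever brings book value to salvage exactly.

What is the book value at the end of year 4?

$101,344

Depreciable base = $270,394 − $11,900 = $258,494.
Year 1: DB = ⌊$270,394 × 150%/7⌋ = $57,941; SL = ⌊$258,494/7⌋ = $36,927 → take DB $57,941. Book value $212,453.
Year 2: DB = ⌊$212,453 × 150%/7⌋ = $45,525; SL = ⌊$200,553/6⌋ = $33,425 → take DB $45,525. Book value $166,928.
Year 3: DB = ⌊$166,928 × 150%/7⌋ = $35,770; SL = ⌊$155,028/5⌋ = $31,005 → take DB $35,770. Book value $131,158.
Year 4: DB = ⌊$131,158 × 150%/7⌋ = $28,105; SL = ⌊$119,258/4⌋ = $29,814 → take SL $29,814. Book value $101,344.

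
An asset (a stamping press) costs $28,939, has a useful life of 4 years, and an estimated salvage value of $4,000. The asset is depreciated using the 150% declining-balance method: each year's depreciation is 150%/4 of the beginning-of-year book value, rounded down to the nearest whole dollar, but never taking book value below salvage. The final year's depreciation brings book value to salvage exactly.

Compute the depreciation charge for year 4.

$3,066

Depreciable base = $28,939 − $4,000 = $24,939.
Year 1: ⌊$28,939 × 150%/4⌋ = $10,852. Book value $18,087.
Year 2: ⌊$18,087 × 150%/4⌋ = $6,782. Book value $11,305.
Year 3: ⌊$11,305 × 150%/4⌋ = $4,239. Book value $7,066.
Year 4 (final): $7,066 − $4,000 = $3,066. Book value $4,000.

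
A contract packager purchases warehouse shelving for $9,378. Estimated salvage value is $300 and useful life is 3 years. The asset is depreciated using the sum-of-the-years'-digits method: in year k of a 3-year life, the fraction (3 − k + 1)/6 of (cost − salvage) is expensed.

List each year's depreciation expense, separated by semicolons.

Depreciable base = $9,378 − $300 = $9,078.
Sum of the years' digits = 3+2+1 = 6.
Year 1: $9,078 × 3/6 = $4,539. Book value $4,839.
Year 2: $9,078 × 2/6 = $3,026. Book value $1,813.
Year 3: $9,078 × 1/6 = $1,513. Book value $300.

$4,539; $3,026; $1,513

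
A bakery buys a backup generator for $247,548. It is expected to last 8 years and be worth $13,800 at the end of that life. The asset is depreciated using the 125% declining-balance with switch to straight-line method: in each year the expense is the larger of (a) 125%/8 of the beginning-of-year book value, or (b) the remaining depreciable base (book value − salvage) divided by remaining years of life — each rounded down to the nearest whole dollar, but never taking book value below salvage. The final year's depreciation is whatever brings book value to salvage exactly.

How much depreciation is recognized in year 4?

$26,979

Depreciable base = $247,548 − $13,800 = $233,748.
Year 1: DB = ⌊$247,548 × 125%/8⌋ = $38,679; SL = ⌊$233,748/8⌋ = $29,218 → take DB $38,679. Book value $208,869.
Year 2: DB = ⌊$208,869 × 125%/8⌋ = $32,635; SL = ⌊$195,069/7⌋ = $27,867 → take DB $32,635. Book value $176,234.
Year 3: DB = ⌊$176,234 × 125%/8⌋ = $27,536; SL = ⌊$162,434/6⌋ = $27,072 → take DB $27,536. Book value $148,698.
Year 4: DB = ⌊$148,698 × 125%/8⌋ = $23,234; SL = ⌊$134,898/5⌋ = $26,979 → take SL $26,979. Book value $121,719.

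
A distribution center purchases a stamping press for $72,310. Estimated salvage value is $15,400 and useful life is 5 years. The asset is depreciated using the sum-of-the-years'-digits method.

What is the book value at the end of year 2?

$38,164

Depreciable base = $72,310 − $15,400 = $56,910.
Sum of the years' digits = 5+4+3+2+1 = 15.
Year 1: $56,910 × 5/15 = $18,970. Book value $53,340.
Year 2: $56,910 × 4/15 = $15,176. Book value $38,164.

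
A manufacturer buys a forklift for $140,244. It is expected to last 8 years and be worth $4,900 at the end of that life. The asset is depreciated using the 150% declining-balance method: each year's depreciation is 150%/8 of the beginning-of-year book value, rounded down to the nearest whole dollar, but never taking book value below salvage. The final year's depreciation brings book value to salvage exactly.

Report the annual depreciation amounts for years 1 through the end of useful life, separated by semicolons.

$26,295; $21,365; $17,359; $14,104; $11,460; $9,311; $7,565; $27,885

Depreciable base = $140,244 − $4,900 = $135,344.
Year 1: ⌊$140,244 × 150%/8⌋ = $26,295. Book value $113,949.
Year 2: ⌊$113,949 × 150%/8⌋ = $21,365. Book value $92,584.
Year 3: ⌊$92,584 × 150%/8⌋ = $17,359. Book value $75,225.
Year 4: ⌊$75,225 × 150%/8⌋ = $14,104. Book value $61,121.
Year 5: ⌊$61,121 × 150%/8⌋ = $11,460. Book value $49,661.
Year 6: ⌊$49,661 × 150%/8⌋ = $9,311. Book value $40,350.
Year 7: ⌊$40,350 × 150%/8⌋ = $7,565. Book value $32,785.
Year 8 (final): $32,785 − $4,900 = $27,885. Book value $4,900.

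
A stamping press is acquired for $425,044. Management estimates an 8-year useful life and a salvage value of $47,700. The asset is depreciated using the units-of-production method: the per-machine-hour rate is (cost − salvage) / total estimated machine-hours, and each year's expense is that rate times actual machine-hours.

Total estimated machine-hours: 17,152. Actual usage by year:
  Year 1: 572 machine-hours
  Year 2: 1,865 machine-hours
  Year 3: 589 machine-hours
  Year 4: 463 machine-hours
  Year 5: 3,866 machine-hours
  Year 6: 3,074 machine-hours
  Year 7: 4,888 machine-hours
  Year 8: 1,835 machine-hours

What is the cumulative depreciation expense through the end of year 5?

$161,810

Depreciable base = $425,044 − $47,700 = $377,344.
Rate = $377,344 / 17,152 machine-hours = $22 per machine-hour.
Year 1: 572 × $22 = $12,584. Book value $412,460.
Year 2: 1,865 × $22 = $41,030. Book value $371,430.
Year 3: 589 × $22 = $12,958. Book value $358,472.
Year 4: 463 × $22 = $10,186. Book value $348,286.
Year 5: 3,866 × $22 = $85,052. Book value $263,234.
Accumulated through year 5 = $425,044 − $263,234 = $161,810.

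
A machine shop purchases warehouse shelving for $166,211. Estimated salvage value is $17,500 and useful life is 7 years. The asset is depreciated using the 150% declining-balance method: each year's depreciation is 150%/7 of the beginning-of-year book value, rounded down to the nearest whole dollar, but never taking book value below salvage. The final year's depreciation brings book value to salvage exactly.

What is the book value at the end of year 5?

Depreciable base = $166,211 − $17,500 = $148,711.
Year 1: ⌊$166,211 × 150%/7⌋ = $35,616. Book value $130,595.
Year 2: ⌊$130,595 × 150%/7⌋ = $27,984. Book value $102,611.
Year 3: ⌊$102,611 × 150%/7⌋ = $21,988. Book value $80,623.
Year 4: ⌊$80,623 × 150%/7⌋ = $17,276. Book value $63,347.
Year 5: ⌊$63,347 × 150%/7⌋ = $13,574. Book value $49,773.

$49,773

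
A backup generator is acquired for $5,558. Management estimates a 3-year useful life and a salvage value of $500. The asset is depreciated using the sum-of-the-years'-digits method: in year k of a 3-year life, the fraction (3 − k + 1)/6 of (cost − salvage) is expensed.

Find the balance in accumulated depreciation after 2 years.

$4,215

Depreciable base = $5,558 − $500 = $5,058.
Sum of the years' digits = 3+2+1 = 6.
Year 1: $5,058 × 3/6 = $2,529. Book value $3,029.
Year 2: $5,058 × 2/6 = $1,686. Book value $1,343.
Accumulated through year 2 = $5,558 − $1,343 = $4,215.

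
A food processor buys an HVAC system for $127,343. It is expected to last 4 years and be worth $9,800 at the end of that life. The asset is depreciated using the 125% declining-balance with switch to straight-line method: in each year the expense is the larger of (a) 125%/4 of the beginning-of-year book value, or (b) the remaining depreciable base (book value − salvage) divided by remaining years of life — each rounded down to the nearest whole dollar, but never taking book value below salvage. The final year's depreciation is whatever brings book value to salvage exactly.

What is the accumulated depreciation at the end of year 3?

Depreciable base = $127,343 − $9,800 = $117,543.
Year 1: DB = ⌊$127,343 × 125%/4⌋ = $39,794; SL = ⌊$117,543/4⌋ = $29,385 → take DB $39,794. Book value $87,549.
Year 2: DB = ⌊$87,549 × 125%/4⌋ = $27,359; SL = ⌊$77,749/3⌋ = $25,916 → take DB $27,359. Book value $60,190.
Year 3: DB = ⌊$60,190 × 125%/4⌋ = $18,809; SL = ⌊$50,390/2⌋ = $25,195 → take SL $25,195. Book value $34,995.
Accumulated through year 3 = $127,343 − $34,995 = $92,348.

$92,348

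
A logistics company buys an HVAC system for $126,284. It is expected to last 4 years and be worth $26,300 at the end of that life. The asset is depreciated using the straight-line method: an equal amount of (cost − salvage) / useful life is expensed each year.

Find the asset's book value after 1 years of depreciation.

Depreciable base = $126,284 − $26,300 = $99,984.
Annual expense = $99,984 / 4 = $24,996.
End of year 1: book value $101,288.

$101,288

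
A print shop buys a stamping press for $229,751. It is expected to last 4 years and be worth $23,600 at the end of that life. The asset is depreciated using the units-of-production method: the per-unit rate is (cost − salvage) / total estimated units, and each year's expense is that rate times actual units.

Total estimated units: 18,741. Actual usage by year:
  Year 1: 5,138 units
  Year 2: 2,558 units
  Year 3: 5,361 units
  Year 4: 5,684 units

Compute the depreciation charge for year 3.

Depreciable base = $229,751 − $23,600 = $206,151.
Rate = $206,151 / 18,741 units = $11 per unit.
Year 1: 5,138 × $11 = $56,518. Book value $173,233.
Year 2: 2,558 × $11 = $28,138. Book value $145,095.
Year 3: 5,361 × $11 = $58,971. Book value $86,124.

$58,971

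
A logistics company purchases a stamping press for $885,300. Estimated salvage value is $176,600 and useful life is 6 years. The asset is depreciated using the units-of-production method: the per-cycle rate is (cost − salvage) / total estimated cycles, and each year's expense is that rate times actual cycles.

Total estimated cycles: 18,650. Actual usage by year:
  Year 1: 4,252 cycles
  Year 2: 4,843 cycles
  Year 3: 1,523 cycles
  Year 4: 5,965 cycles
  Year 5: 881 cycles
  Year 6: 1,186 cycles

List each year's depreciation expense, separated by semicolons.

$161,576; $184,034; $57,874; $226,670; $33,478; $45,068

Depreciable base = $885,300 − $176,600 = $708,700.
Rate = $708,700 / 18,650 cycles = $38 per cycle.
Year 1: 4,252 × $38 = $161,576. Book value $723,724.
Year 2: 4,843 × $38 = $184,034. Book value $539,690.
Year 3: 1,523 × $38 = $57,874. Book value $481,816.
Year 4: 5,965 × $38 = $226,670. Book value $255,146.
Year 5: 881 × $38 = $33,478. Book value $221,668.
Year 6: 1,186 × $38 = $45,068. Book value $176,600.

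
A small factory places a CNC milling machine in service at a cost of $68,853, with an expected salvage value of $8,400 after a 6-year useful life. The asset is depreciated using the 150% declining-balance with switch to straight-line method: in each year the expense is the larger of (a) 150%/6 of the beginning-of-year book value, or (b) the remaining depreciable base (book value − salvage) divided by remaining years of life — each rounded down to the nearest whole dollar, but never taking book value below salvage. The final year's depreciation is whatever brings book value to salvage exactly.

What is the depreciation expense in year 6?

$6,693

Depreciable base = $68,853 − $8,400 = $60,453.
Year 1: DB = ⌊$68,853 × 150%/6⌋ = $17,213; SL = ⌊$60,453/6⌋ = $10,075 → take DB $17,213. Book value $51,640.
Year 2: DB = ⌊$51,640 × 150%/6⌋ = $12,910; SL = ⌊$43,240/5⌋ = $8,648 → take DB $12,910. Book value $38,730.
Year 3: DB = ⌊$38,730 × 150%/6⌋ = $9,682; SL = ⌊$30,330/4⌋ = $7,582 → take DB $9,682. Book value $29,048.
Year 4: DB = ⌊$29,048 × 150%/6⌋ = $7,262; SL = ⌊$20,648/3⌋ = $6,882 → take DB $7,262. Book value $21,786.
Year 5: DB = ⌊$21,786 × 150%/6⌋ = $5,446; SL = ⌊$13,386/2⌋ = $6,693 → take SL $6,693. Book value $15,093.
Year 6 (final): $15,093 − $8,400 = $6,693. Book value $8,400.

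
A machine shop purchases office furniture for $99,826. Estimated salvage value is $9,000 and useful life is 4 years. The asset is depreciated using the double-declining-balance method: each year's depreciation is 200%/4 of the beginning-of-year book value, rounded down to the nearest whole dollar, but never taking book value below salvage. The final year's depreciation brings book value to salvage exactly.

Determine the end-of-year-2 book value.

$24,957

Depreciable base = $99,826 − $9,000 = $90,826.
Year 1: ⌊$99,826 × 200%/4⌋ = $49,913. Book value $49,913.
Year 2: ⌊$49,913 × 200%/4⌋ = $24,956. Book value $24,957.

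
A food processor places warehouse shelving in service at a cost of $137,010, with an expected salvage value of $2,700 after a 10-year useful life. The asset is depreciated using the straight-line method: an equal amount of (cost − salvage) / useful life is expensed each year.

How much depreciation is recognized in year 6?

$13,431

Depreciable base = $137,010 − $2,700 = $134,310.
Annual expense = $134,310 / 10 = $13,431.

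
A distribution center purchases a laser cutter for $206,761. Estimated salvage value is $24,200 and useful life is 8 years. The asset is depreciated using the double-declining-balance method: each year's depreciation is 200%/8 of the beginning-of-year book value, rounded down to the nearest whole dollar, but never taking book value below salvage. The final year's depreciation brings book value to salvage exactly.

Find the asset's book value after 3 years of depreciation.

$87,228

Depreciable base = $206,761 − $24,200 = $182,561.
Year 1: ⌊$206,761 × 200%/8⌋ = $51,690. Book value $155,071.
Year 2: ⌊$155,071 × 200%/8⌋ = $38,767. Book value $116,304.
Year 3: ⌊$116,304 × 200%/8⌋ = $29,076. Book value $87,228.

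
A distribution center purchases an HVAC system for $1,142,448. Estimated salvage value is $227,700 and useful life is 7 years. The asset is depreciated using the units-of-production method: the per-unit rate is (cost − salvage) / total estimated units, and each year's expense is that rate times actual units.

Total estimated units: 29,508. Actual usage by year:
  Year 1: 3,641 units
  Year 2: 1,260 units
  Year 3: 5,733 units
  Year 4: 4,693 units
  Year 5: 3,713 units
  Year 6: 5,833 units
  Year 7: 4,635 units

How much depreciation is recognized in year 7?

$143,685

Depreciable base = $1,142,448 − $227,700 = $914,748.
Rate = $914,748 / 29,508 units = $31 per unit.
Year 1: 3,641 × $31 = $112,871. Book value $1,029,577.
Year 2: 1,260 × $31 = $39,060. Book value $990,517.
Year 3: 5,733 × $31 = $177,723. Book value $812,794.
Year 4: 4,693 × $31 = $145,483. Book value $667,311.
Year 5: 3,713 × $31 = $115,103. Book value $552,208.
Year 6: 5,833 × $31 = $180,823. Book value $371,385.
Year 7: 4,635 × $31 = $143,685. Book value $227,700.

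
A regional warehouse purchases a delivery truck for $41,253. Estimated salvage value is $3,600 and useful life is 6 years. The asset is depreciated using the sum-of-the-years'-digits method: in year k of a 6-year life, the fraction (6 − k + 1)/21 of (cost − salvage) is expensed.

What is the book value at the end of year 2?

Depreciable base = $41,253 − $3,600 = $37,653.
Sum of the years' digits = 6+5+4+3+2+1 = 21.
Year 1: $37,653 × 6/21 = $10,758. Book value $30,495.
Year 2: $37,653 × 5/21 = $8,965. Book value $21,530.

$21,530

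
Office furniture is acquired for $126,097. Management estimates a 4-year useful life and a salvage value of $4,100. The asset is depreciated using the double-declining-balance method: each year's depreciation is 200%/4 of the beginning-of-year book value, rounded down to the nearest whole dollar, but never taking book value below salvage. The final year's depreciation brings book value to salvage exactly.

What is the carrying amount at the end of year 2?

Depreciable base = $126,097 − $4,100 = $121,997.
Year 1: ⌊$126,097 × 200%/4⌋ = $63,048. Book value $63,049.
Year 2: ⌊$63,049 × 200%/4⌋ = $31,524. Book value $31,525.

$31,525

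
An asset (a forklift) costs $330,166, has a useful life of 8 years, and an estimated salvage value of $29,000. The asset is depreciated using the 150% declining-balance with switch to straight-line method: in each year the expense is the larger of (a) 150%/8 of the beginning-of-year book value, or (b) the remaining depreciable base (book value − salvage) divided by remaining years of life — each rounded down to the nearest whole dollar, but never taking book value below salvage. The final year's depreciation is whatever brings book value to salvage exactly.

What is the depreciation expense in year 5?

Depreciable base = $330,166 − $29,000 = $301,166.
Year 1: DB = ⌊$330,166 × 150%/8⌋ = $61,906; SL = ⌊$301,166/8⌋ = $37,645 → take DB $61,906. Book value $268,260.
Year 2: DB = ⌊$268,260 × 150%/8⌋ = $50,298; SL = ⌊$239,260/7⌋ = $34,180 → take DB $50,298. Book value $217,962.
Year 3: DB = ⌊$217,962 × 150%/8⌋ = $40,867; SL = ⌊$188,962/6⌋ = $31,493 → take DB $40,867. Book value $177,095.
Year 4: DB = ⌊$177,095 × 150%/8⌋ = $33,205; SL = ⌊$148,095/5⌋ = $29,619 → take DB $33,205. Book value $143,890.
Year 5: DB = ⌊$143,890 × 150%/8⌋ = $26,979; SL = ⌊$114,890/4⌋ = $28,722 → take SL $28,722. Book value $115,168.

$28,722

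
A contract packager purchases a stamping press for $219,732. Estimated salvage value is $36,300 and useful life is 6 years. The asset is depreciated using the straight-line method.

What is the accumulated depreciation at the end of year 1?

$30,572

Depreciable base = $219,732 − $36,300 = $183,432.
Annual expense = $183,432 / 6 = $30,572.
End of year 1: book value $189,160.
Accumulated through year 1 = $219,732 − $189,160 = $30,572.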